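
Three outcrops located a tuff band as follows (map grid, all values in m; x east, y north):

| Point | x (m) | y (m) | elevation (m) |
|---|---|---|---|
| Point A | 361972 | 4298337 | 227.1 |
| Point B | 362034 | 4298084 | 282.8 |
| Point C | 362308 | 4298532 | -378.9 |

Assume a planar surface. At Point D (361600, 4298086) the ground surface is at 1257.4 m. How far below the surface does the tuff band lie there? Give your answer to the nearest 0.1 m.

Let the plane be z = a·x + b·y + c.
Point B−Point A: 62a − 253b = 55.7;  Point C−Point A: 336a + 195b = −606.
Solving gives a = −1.467141445, b = −0.579694741.
Then c = 227.1 − a·361972 − b·4298337 = 3023014.58.
At (361600, 4298086): z_contact = −530518.35 − 2491577.85 + 3023014.58 = 918.38 m.
Depth below ground = 1257.4 − 918.38 = 339.0 m.

339.0 m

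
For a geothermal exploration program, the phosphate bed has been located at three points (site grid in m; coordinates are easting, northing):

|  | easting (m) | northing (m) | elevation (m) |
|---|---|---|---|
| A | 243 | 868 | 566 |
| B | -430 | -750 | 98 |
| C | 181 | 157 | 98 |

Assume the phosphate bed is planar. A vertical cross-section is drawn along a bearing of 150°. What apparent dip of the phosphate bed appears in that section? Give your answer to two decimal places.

50.57°

Two edge vectors: A→B = (-673, -1618, -468), A→C = (-62, -711, -468).
Normal n = (A→B) × (A→C) = (424476, -285948, 378187).
So ∂z/∂easting = −n_x/n_z = −1.12240 and ∂z/∂northing = −n_y/n_z = 0.75610.
Unit vector along 150° is (sin 150°, cos 150°) = (0.5000, -0.8660).
Slope in that direction = a·(0.5000) + b·(-0.8660) = −1.21600.
Apparent dip = arctan|1.21600| = 50.57° (true dip is 53.5°, so apparent ≤ true as expected).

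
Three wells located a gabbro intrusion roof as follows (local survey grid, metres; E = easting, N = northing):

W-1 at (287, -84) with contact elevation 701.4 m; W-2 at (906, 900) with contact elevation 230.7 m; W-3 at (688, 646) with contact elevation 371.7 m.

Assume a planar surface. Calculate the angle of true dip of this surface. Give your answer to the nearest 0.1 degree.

23.2°

Two edge vectors: W-1→W-2 = (619, 984, -470.7), W-1→W-3 = (401, 730, -329.7).
Normal n = (W-1→W-2) × (W-1→W-3) = (19186.2, 15333.6, 57286).
So ∂z/∂E = −n_x/n_z = −0.33492 and ∂z/∂N = −n_y/n_z = −0.26767.
Gradient magnitude |∇z| = √(a² + b²) = √(0.11217 + 0.07165) = 0.42874.
True dip = arctan(0.42874) = 23.2°, dipping toward NE (azimuth ≈ 051°).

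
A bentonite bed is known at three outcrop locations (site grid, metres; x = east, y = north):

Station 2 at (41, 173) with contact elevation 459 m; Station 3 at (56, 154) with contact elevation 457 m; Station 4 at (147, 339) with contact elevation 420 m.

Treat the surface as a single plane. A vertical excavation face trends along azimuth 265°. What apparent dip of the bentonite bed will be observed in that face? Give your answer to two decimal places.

Two edge vectors: Station 2→Station 3 = (15, -19, -2), Station 2→Station 4 = (106, 166, -39).
Normal n = (Station 2→Station 3) × (Station 2→Station 4) = (1073, 373, 4504).
So ∂z/∂x = −n_x/n_z = −0.23823 and ∂z/∂y = −n_y/n_z = −0.08282.
Unit vector along 265° is (sin 265°, cos 265°) = (-0.9962, -0.0872).
Slope in that direction = a·(-0.9962) + b·(-0.0872) = 0.24454.
Apparent dip = arctan|0.24454| = 13.74° (true dip is 14.2°, so apparent ≤ true as expected).

13.74°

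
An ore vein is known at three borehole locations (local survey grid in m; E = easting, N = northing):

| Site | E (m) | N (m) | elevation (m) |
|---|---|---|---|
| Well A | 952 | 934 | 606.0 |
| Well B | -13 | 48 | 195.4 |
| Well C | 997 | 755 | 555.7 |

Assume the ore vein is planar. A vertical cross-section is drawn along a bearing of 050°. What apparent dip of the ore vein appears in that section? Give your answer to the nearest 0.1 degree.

Let the plane be z = a·E + b·N + c.
Well B−Well A: −965a − 886b = −410.6;  Well C−Well A: 45a − 179b = −50.3.
Solving gives a = 0.13608, b = 0.31522.
Unit vector along 050° is (sin 50°, cos 50°) = (0.7660, 0.6428).
Slope in that direction = a·(0.7660) + b·(0.6428) = 0.30686.
Apparent dip = arctan|0.30686| = 17.1° (true dip is 18.9°, so apparent ≤ true as expected).

17.1°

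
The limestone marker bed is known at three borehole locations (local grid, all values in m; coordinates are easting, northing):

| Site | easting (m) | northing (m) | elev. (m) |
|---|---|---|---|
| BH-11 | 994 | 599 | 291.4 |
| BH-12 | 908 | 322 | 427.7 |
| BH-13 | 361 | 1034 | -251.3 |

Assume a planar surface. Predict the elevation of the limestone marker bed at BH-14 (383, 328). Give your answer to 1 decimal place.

Let the plane be z = a·easting + b·northing + c.
BH-12−BH-11: −86a − 277b = 136.3;  BH-13−BH-11: −633a + 435b = −542.7.
Solving gives a = 0.427906, b = −0.624909.
Then c = 291.4 − a·994 − b·599 = 240.38.
At (383, 328): z = 163.9 − 205.0 + 240.38 = 199.3 m.

199.3 m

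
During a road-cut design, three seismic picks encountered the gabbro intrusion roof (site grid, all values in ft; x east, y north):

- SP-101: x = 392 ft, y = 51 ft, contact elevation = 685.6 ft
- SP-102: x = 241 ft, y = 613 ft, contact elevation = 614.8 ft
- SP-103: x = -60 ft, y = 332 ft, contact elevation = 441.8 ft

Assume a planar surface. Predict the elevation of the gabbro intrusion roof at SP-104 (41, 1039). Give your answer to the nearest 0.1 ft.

Let the plane be z = a·x + b·y + c.
SP-102−SP-101: −151a + 562b = −70.8;  SP-103−SP-101: −452a + 281b = −243.8.
Solving gives a = 0.553519, b = 0.022743.
Then c = 685.6 − a·392 − b·51 = 467.46.
At (41, 1039): z = 22.7 + 23.6 + 467.46 = 513.8 ft.

513.8 ft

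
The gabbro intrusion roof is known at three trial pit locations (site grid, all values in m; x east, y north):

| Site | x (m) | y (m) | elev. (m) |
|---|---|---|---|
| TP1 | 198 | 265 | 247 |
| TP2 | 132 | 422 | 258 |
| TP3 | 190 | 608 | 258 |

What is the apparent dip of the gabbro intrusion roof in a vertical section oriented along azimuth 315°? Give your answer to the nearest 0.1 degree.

Let the plane be z = a·x + b·y + c.
TP2−TP1: −66a + 157b = 11;  TP3−TP1: −8a + 343b = 11.
Solving gives a = −0.09569, b = 0.02984.
Unit vector along 315° is (sin 315°, cos 315°) = (-0.7071, 0.7071).
Slope in that direction = a·(-0.7071) + b·(0.7071) = 0.08876.
Apparent dip = arctan|0.08876| = 5.1° (true dip is 5.7°, so apparent ≤ true as expected).

5.1°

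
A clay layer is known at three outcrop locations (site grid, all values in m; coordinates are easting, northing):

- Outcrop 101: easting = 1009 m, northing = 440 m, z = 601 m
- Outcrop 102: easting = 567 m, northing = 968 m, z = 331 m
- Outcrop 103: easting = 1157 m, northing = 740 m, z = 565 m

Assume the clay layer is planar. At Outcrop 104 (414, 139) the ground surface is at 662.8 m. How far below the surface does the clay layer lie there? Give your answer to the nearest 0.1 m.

157.0 m

Two edge vectors: Outcrop 101→Outcrop 102 = (-442, 528, -270), Outcrop 101→Outcrop 103 = (148, 300, -36).
Normal n = (Outcrop 101→Outcrop 102) × (Outcrop 101→Outcrop 103) = (61992, -55872, -210744).
So ∂z/∂easting = −n_x/n_z = 0.294158 and ∂z/∂northing = −n_y/n_z = −0.265118.
Intercept c from Outcrop 101: 601 − 296.81 + 116.65 = 420.85.
At (414, 139): z_contact = 121.78 − 36.85 + 420.85 = 505.78 m.
Depth below ground = 662.8 − 505.78 = 157.0 m.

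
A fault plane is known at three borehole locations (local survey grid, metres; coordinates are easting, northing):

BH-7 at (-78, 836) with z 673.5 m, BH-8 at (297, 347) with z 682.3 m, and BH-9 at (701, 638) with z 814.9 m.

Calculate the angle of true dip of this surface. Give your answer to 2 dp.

14.92°

Let the plane be z = a·easting + b·northing + c.
BH-8−BH-7: 375a − 489b = 8.8;  BH-9−BH-7: 779a − 198b = 141.4.
Solving gives a = 0.21978, b = 0.15055.
Gradient magnitude |∇z| = √(a² + b²) = √(0.04830 + 0.02266) = 0.26640.
True dip = arctan(0.26640) = 14.92°, dipping toward SW (azimuth ≈ 236°).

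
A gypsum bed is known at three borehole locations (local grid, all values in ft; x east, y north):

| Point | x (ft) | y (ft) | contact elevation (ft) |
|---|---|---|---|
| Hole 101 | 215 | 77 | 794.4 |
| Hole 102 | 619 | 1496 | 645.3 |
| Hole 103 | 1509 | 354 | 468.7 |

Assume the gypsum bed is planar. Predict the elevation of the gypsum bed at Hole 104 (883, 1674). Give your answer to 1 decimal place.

574.5 ft

Let the plane be z = a·x + b·y + c.
Hole 102−Hole 101: 404a + 1419b = −149.1;  Hole 103−Hole 101: 1294a + 277b = −325.7.
Solving gives a = −0.244083, b = −0.035582.
Then c = 794.4 − a·215 − b·77 = 849.62.
At (883, 1674): z = −215.5 − 59.6 + 849.62 = 574.5 ft.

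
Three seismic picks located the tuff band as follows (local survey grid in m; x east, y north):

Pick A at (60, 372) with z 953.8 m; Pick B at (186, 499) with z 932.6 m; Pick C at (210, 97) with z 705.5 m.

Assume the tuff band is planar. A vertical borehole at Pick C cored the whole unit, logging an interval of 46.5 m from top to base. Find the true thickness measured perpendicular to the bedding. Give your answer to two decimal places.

Let the plane be z = a·x + b·y + c.
Pick B−Pick A: 126a + 127b = −21.2;  Pick C−Pick A: 150a − 275b = −248.3.
Solving gives a = −0.69579, b = 0.52339.
|∇z| = √(a²+b²) = 0.87067, so dip δ = arctan(0.87067) = 41.05°.
True thickness = vertical thickness × cos δ = 46.5 × cos 41.05° = 35.07 m.

35.07 m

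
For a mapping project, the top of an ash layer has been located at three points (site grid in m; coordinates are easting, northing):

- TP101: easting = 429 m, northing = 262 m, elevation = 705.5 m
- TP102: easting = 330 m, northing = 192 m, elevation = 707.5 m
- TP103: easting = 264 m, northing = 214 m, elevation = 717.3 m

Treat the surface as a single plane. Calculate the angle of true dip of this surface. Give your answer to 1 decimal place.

Let the plane be z = a·easting + b·northing + c.
TP102−TP101: −99a − 70b = 2;  TP103−TP101: −165a − 48b = 11.8.
Solving gives a = −0.10738, b = 0.12330.
Gradient magnitude |∇z| = √(a² + b²) = √(0.01153 + 0.01520) = 0.16351.
True dip = arctan(0.16351) = 9.3°, dipping toward SE (azimuth ≈ 139°).

9.3°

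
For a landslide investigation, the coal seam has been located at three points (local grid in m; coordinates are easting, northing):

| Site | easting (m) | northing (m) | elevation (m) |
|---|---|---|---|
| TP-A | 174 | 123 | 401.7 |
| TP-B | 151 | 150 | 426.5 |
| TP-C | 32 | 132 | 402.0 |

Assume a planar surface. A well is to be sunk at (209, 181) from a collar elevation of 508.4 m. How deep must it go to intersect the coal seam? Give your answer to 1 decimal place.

48.4 m

Two edge vectors: TP-A→TP-B = (-23, 27, 24.8), TP-A→TP-C = (-142, 9, 0.3).
Normal n = (TP-A→TP-B) × (TP-A→TP-C) = (-215.1, -3514.7, 3627).
So ∂z/∂easting = −n_x/n_z = 0.05931 and ∂z/∂northing = −n_y/n_z = 0.96904.
Intercept c from TP-A: 401.7 − 10.32 − 119.19 = 272.19.
At (209, 181): z_contact = 12.39 + 175.40 + 272.19 = 459.98 m.
Depth below ground = 508.4 − 459.98 = 48.4 m.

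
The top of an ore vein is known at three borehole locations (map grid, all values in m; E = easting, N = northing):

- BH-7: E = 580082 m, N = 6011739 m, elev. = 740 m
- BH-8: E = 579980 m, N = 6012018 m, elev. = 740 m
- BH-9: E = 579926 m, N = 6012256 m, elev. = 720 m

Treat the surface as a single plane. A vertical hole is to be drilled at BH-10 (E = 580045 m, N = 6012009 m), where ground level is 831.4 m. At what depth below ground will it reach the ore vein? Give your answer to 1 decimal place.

Two edge vectors: BH-7→BH-8 = (-102, 279, 0), BH-7→BH-9 = (-156, 517, -20).
Normal n = (BH-7→BH-8) × (BH-7→BH-9) = (-5580, -2040, -9210).
So ∂z/∂E = −n_x/n_z = −0.605863192 and ∂z/∂N = −n_y/n_z = −0.221498371.
Intercept c from BH-7: 740 + 351450.33 + 1331590.40 = 1683780.73.
At (580045, 6012009): z_contact = −351427.92 − 1331650.20 + 1683780.73 = 702.61 m.
Depth below ground = 831.4 − 702.61 = 128.8 m.

128.8 m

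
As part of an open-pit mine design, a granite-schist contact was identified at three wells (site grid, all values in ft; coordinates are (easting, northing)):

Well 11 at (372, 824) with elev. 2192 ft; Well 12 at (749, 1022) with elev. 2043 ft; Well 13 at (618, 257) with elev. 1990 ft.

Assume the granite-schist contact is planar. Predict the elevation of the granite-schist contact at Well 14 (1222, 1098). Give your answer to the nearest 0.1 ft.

Two edge vectors: Well 11→Well 12 = (377, 198, -149), Well 11→Well 13 = (246, -567, -202).
Normal n = (Well 11→Well 12) × (Well 11→Well 13) = (-124479, 39500, -262467).
So ∂z/∂E = −n_x/n_z = −0.474265 and ∂z/∂N = −n_y/n_z = 0.150495.
Intercept c from Well 11: 2192 + 176.43 − 124.01 = 2244.42.
At (1222, 1098): z = −579.6 + 165.2 + 2244.42 = 1830.1 ft.

1830.1 ft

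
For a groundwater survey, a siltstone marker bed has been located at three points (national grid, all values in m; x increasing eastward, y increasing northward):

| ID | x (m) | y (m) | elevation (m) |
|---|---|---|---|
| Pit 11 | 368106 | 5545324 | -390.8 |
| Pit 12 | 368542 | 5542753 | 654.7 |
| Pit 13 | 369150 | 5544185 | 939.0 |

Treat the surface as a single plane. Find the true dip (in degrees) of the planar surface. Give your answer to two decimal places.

46.26°

Two edge vectors: Pit 11→Pit 12 = (436, -2571, 1045.5), Pit 11→Pit 13 = (1044, -1139, 1329.8).
Normal n = (Pit 11→Pit 12) × (Pit 11→Pit 13) = (-2228091.3, 511709.2, 2187520).
So ∂z/∂x = −n_x/n_z = 1.01855 and ∂z/∂y = −n_y/n_z = −0.23392.
Gradient magnitude |∇z| = √(a² + b²) = √(1.03744 + 0.05472) = 1.04506.
True dip = arctan(1.04506) = 46.26°, dipping toward WNW (azimuth ≈ 283°).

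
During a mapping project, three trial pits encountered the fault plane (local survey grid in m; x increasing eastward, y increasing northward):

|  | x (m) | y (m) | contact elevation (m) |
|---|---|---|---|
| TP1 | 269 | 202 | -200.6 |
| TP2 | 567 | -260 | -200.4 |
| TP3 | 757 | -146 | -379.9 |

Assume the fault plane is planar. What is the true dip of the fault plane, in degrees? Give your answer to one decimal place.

39.0°

Let the plane be z = a·x + b·y + c.
TP2−TP1: 298a − 462b = 0.2;  TP3−TP1: 488a − 348b = −179.3.
Solving gives a = −0.68094, b = −0.43966.
Gradient magnitude |∇z| = √(a² + b²) = √(0.46368 + 0.19330) = 0.81054.
True dip = arctan(0.81054) = 39.0°, dipping toward ENE (azimuth ≈ 057°).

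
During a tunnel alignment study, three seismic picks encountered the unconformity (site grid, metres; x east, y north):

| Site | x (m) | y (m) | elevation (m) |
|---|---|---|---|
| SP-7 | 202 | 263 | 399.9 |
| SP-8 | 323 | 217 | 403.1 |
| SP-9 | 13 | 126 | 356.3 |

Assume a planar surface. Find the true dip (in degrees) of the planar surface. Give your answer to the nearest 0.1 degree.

11.8°

Let the plane be z = a·x + b·y + c.
SP-8−SP-7: 121a − 46b = 3.2;  SP-9−SP-7: −189a − 137b = −43.6.
Solving gives a = 0.09671, b = 0.18483.
Gradient magnitude |∇z| = √(a² + b²) = √(0.00935 + 0.03416) = 0.20860.
True dip = arctan(0.20860) = 11.8°, dipping toward SSW (azimuth ≈ 208°).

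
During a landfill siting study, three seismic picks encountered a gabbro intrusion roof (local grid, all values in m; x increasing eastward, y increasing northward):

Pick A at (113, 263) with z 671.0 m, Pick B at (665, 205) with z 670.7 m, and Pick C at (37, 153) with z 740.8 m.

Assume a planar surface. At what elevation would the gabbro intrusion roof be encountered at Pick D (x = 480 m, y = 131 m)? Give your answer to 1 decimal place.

726.0 m

Two edge vectors: Pick A→Pick B = (552, -58, -0.3), Pick A→Pick C = (-76, -110, 69.8).
Normal n = (Pick A→Pick B) × (Pick A→Pick C) = (-4081.4, -38506.8, -65128).
So ∂z/∂x = −n_x/n_z = −0.06267 and ∂z/∂y = −n_y/n_z = −0.59125.
Intercept c from Pick A: 671 + 7.08 + 155.50 = 833.58.
At (480, 131): z = −30.1 − 77.5 + 833.58 = 726.0 m.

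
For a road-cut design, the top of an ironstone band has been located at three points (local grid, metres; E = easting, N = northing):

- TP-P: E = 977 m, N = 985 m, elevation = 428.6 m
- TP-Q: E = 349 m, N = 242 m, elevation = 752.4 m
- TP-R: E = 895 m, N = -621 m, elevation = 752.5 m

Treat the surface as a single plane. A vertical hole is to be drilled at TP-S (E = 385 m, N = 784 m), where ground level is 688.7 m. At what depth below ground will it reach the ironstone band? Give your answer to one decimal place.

48.1 m

Let the plane be z = a·E + b·N + c.
TP-Q−TP-P: −628a − 743b = 323.8;  TP-R−TP-P: −82a − 1606b = 323.9.
Solving gives a = −0.29480, b = −0.18663.
Then c = 428.6 − a·977 − b·985 = 900.45.
At (385, 784): z_contact = −113.50 − 146.32 + 900.45 = 640.63 m.
Depth below ground = 688.7 − 640.63 = 48.1 m.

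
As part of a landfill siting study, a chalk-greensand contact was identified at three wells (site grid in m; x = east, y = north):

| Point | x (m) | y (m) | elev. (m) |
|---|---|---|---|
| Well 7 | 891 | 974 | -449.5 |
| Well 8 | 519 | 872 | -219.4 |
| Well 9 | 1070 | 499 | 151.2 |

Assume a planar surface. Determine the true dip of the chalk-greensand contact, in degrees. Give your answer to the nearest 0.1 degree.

54.1°

Two edge vectors: Well 7→Well 8 = (-372, -102, 230.1), Well 7→Well 9 = (179, -475, 600.7).
Normal n = (Well 7→Well 8) × (Well 7→Well 9) = (48026.1, 264648.3, 194958).
So ∂z/∂x = −n_x/n_z = −0.24634 and ∂z/∂y = −n_y/n_z = −1.35746.
Gradient magnitude |∇z| = √(a² + b²) = √(0.06068 + 1.84271) = 1.37963.
True dip = arctan(1.37963) = 54.1°, dipping toward N (azimuth ≈ 010°).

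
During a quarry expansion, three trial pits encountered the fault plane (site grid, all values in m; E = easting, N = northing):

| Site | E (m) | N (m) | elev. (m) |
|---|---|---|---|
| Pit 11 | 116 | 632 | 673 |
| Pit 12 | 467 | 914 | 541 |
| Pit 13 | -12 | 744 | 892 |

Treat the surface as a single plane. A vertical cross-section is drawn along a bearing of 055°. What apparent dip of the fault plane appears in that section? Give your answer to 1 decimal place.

20.6°

Let the plane be z = a·E + b·N + c.
Pit 12−Pit 11: 351a + 282b = −132;  Pit 13−Pit 11: −128a + 112b = 219.
Solving gives a = −1.01504, b = 0.79531.
Unit vector along 055° is (sin 55°, cos 55°) = (0.8192, 0.5736).
Slope in that direction = a·(0.8192) + b·(0.5736) = −0.37530.
Apparent dip = arctan|0.37530| = 20.6° (true dip is 52.2°, so apparent ≤ true as expected).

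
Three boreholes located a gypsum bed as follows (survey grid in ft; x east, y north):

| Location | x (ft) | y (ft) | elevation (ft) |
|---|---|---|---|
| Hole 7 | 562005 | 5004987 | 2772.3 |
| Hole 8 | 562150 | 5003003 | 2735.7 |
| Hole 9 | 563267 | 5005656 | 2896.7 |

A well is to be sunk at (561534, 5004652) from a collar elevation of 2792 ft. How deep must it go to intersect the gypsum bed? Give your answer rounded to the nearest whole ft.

Let the plane be z = a·x + b·y + c.
Hole 8−Hole 7: 145a − 1984b = −36.6;  Hole 9−Hole 7: 1262a + 669b = 124.4.
Solving gives a = 0.08548258, b = 0.02469505.
Then c = 2772.3 − a·562005 − b·5004987 = −168867.73.
At (561534, 5004652): z_contact = 48001.4 + 123590.1 − 168867.73 = 2723.8 ft.
Depth below ground = 2792 − 2723.8 = 68 ft.

68 ft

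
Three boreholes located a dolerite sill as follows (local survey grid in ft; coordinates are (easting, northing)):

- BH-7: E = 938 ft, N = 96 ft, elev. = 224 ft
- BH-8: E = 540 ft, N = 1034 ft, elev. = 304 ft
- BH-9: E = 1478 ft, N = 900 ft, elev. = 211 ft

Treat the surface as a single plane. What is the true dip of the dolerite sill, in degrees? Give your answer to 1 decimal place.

Let the plane be z = a·E + b·N + c.
BH-8−BH-7: −398a + 938b = 80;  BH-9−BH-7: 540a + 804b = −13.
Solving gives a = −0.09257, b = 0.04601.
Gradient magnitude |∇z| = √(a² + b²) = √(0.00857 + 0.00212) = 0.10338.
True dip = arctan(0.10338) = 5.9°, dipping toward ESE (azimuth ≈ 116°).

5.9°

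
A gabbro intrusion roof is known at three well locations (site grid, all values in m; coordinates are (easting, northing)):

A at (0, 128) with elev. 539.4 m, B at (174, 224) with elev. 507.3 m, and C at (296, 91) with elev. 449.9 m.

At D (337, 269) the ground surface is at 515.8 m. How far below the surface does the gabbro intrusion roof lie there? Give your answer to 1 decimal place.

46.4 m

Two edge vectors: A→B = (174, 96, -32.1), A→C = (296, -37, -89.5).
Normal n = (A→B) × (A→C) = (-9779.7, 6071.4, -34854).
So ∂z/∂E = −n_x/n_z = −0.28059 and ∂z/∂N = −n_y/n_z = 0.17420.
Intercept c from A: 539.4 + 0.00 − 22.30 = 517.10.
At (337, 269): z_contact = −94.56 + 46.86 + 517.10 = 469.40 m.
Depth below ground = 515.8 − 469.40 = 46.4 m.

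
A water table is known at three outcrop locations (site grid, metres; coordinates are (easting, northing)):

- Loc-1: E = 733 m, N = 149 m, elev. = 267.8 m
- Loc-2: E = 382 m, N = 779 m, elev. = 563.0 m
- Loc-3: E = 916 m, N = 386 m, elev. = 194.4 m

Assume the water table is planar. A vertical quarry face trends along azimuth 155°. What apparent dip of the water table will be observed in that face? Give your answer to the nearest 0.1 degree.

20.6°

Let the plane be z = a·E + b·N + c.
Loc-2−Loc-1: −351a + 630b = 295.2;  Loc-3−Loc-1: 183a + 237b = −73.4.
Solving gives a = −0.58548, b = 0.14238.
Unit vector along 155° is (sin 155°, cos 155°) = (0.4226, -0.9063).
Slope in that direction = a·(0.4226) + b·(-0.9063) = −0.37647.
Apparent dip = arctan|0.37647| = 20.6° (true dip is 31.1°, so apparent ≤ true as expected).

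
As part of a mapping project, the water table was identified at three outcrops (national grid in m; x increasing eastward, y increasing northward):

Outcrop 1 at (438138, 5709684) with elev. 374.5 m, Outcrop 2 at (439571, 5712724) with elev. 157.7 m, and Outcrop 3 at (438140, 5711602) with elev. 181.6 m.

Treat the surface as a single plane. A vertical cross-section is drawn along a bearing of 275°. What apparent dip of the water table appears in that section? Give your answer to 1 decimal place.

4.0°

Two edge vectors: Outcrop 1→Outcrop 2 = (1433, 3040, -216.8), Outcrop 1→Outcrop 3 = (2, 1918, -192.9).
Normal n = (Outcrop 1→Outcrop 2) × (Outcrop 1→Outcrop 3) = (-170593.6, 275992.1, 2742414).
So ∂z/∂x = −n_x/n_z = 0.06221 and ∂z/∂y = −n_y/n_z = −0.10064.
Unit vector along 275° is (sin 275°, cos 275°) = (-0.9962, 0.0872).
Slope in that direction = a·(-0.9962) + b·(0.0872) = −0.07074.
Apparent dip = arctan|0.07074| = 4.0° (true dip is 6.7°, so apparent ≤ true as expected).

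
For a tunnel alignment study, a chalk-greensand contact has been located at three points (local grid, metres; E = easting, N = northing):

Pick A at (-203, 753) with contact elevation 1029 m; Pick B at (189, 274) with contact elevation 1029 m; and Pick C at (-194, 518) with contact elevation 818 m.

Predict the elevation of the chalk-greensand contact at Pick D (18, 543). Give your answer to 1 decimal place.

Two edge vectors: Pick A→Pick B = (392, -479, 0), Pick A→Pick C = (9, -235, -211).
Normal n = (Pick A→Pick B) × (Pick A→Pick C) = (101069, 82712, -87809).
So ∂z/∂E = −n_x/n_z = 1.15101 and ∂z/∂N = −n_y/n_z = 0.94195.
Intercept c from Pick A: 1029 + 233.65 − 709.29 = 553.36.
At (18, 543): z = 20.7 + 511.5 + 553.36 = 1085.6 m.

1085.6 m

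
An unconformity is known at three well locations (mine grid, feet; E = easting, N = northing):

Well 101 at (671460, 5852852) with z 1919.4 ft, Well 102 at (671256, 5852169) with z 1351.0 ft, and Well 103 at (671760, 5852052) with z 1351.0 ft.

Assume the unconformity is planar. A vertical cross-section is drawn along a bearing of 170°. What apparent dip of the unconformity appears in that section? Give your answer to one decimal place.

Two edge vectors: Well 101→Well 102 = (-204, -683, -568.4), Well 101→Well 103 = (300, -800, -568.4).
Normal n = (Well 101→Well 102) × (Well 101→Well 103) = (-66502.8, -286473.6, 368100).
So ∂z/∂E = −n_x/n_z = 0.18067 and ∂z/∂N = −n_y/n_z = 0.77825.
Unit vector along 170° is (sin 170°, cos 170°) = (0.1736, -0.9848).
Slope in that direction = a·(0.1736) + b·(-0.9848) = −0.73505.
Apparent dip = arctan|0.73505| = 36.3° (true dip is 38.6°, so apparent ≤ true as expected).

36.3°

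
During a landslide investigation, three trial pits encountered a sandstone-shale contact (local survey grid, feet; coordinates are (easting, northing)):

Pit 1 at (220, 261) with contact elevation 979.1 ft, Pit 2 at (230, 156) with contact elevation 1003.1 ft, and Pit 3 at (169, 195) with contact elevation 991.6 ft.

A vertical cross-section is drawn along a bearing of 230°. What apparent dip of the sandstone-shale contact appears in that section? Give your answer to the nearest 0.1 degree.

Let the plane be z = a·E + b·N + c.
Pit 2−Pit 1: 10a − 105b = 24;  Pit 3−Pit 1: −51a − 66b = 12.5.
Solving gives a = 0.04514, b = −0.22427.
Unit vector along 230° is (sin 230°, cos 230°) = (-0.7660, -0.6428).
Slope in that direction = a·(-0.7660) + b·(-0.6428) = 0.10958.
Apparent dip = arctan|0.10958| = 6.3° (true dip is 12.9°, so apparent ≤ true as expected).

6.3°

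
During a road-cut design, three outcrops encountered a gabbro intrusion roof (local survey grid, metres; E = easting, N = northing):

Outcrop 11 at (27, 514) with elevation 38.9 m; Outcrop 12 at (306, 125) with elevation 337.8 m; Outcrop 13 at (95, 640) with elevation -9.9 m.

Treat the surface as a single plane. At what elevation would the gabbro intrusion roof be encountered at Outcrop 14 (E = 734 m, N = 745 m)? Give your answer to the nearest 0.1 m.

126.0 m

Two edge vectors: Outcrop 11→Outcrop 12 = (279, -389, 298.9), Outcrop 11→Outcrop 13 = (68, 126, -48.8).
Normal n = (Outcrop 11→Outcrop 12) × (Outcrop 11→Outcrop 13) = (-18678.2, 33940.4, 61606).
So ∂z/∂E = −n_x/n_z = 0.30319 and ∂z/∂N = −n_y/n_z = −0.55093.
Intercept c from Outcrop 11: 38.9 − 8.19 + 283.18 = 313.89.
At (734, 745): z = 222.5 − 410.4 + 313.89 = 126.0 m.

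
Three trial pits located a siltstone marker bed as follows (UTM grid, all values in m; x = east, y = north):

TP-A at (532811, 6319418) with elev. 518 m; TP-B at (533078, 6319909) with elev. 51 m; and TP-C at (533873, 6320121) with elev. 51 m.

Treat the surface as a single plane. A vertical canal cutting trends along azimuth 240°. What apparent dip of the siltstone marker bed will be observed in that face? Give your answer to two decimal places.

16.66°

Let the plane be z = a·x + b·y + c.
TP-B−TP-A: 267a + 491b = −467;  TP-C−TP-A: 1062a + 703b = −467.
Solving gives a = 0.29665, b = −1.11243.
Unit vector along 240° is (sin 240°, cos 240°) = (-0.8660, -0.5000).
Slope in that direction = a·(-0.8660) + b·(-0.5000) = 0.29931.
Apparent dip = arctan|0.29931| = 16.66° (true dip is 49.0°, so apparent ≤ true as expected).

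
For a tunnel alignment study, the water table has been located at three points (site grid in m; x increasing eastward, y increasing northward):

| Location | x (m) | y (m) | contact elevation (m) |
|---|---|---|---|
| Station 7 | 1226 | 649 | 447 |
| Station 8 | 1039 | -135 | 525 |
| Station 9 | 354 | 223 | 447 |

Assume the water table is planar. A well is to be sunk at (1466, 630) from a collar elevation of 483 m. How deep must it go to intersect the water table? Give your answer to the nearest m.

21 m

Two edge vectors: Station 7→Station 8 = (-187, -784, 78), Station 7→Station 9 = (-872, -426, 0).
Normal n = (Station 7→Station 8) × (Station 7→Station 9) = (33228, -68016, -603986).
So ∂z/∂x = −n_x/n_z = 0.05501 and ∂z/∂y = −n_y/n_z = −0.11261.
Intercept c from Station 7: 447 − 67.45 + 73.09 = 452.64.
At (1466, 630): z_contact = 80.7 − 70.9 + 452.64 = 462.3 m.
Depth below ground = 483 − 462.3 = 21 m.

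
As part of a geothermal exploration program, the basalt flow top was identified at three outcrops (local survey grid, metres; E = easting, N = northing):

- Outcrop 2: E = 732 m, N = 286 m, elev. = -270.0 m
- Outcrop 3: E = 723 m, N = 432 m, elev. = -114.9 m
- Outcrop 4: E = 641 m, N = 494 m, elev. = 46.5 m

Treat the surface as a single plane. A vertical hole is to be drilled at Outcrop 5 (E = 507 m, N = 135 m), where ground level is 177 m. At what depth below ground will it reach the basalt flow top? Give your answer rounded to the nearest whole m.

321 m

Two edge vectors: Outcrop 2→Outcrop 3 = (-9, 146, 155.1), Outcrop 2→Outcrop 4 = (-91, 208, 316.5).
Normal n = (Outcrop 2→Outcrop 3) × (Outcrop 2→Outcrop 4) = (13948.2, -11265.6, 11414).
So ∂z/∂E = −n_x/n_z = −1.22203 and ∂z/∂N = −n_y/n_z = 0.98700.
Intercept c from Outcrop 2: -270 + 894.52 − 282.28 = 342.24.
At (507, 135): z_contact = −619.6 + 133.2 + 342.24 = -144.1 m.
Depth below ground = 177 − (-144.1) = 321 m.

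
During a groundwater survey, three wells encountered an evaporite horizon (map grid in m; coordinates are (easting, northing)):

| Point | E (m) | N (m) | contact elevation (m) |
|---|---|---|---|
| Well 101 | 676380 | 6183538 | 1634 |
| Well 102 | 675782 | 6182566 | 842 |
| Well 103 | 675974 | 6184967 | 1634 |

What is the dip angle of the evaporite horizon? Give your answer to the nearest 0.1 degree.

43.3°

Let the plane be z = a·E + b·N + c.
Well 102−Well 101: −598a − 972b = −792;  Well 103−Well 101: −406a + 1429b = 0.
Solving gives a = 0.90601, b = 0.25741.
Gradient magnitude |∇z| = √(a² + b²) = √(0.82086 + 0.06626) = 0.94187.
True dip = arctan(0.94187) = 43.3°, dipping toward WSW (azimuth ≈ 254°).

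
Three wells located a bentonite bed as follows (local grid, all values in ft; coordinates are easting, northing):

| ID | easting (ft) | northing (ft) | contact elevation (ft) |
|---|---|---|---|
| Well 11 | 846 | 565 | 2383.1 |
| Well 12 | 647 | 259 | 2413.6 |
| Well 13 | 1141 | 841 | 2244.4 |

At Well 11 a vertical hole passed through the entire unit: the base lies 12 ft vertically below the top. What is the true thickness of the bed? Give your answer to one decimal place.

8.1 ft

Let the plane be z = a·easting + b·northing + c.
Well 12−Well 11: −199a − 306b = 30.5;  Well 13−Well 11: 295a + 276b = −138.7.
Solving gives a = −0.96260, b = 0.52633.
|∇z| = √(a²+b²) = 1.09710, so dip δ = arctan(1.09710) = 47.65°.
True thickness = vertical thickness × cos δ = 12 × cos 47.65° = 8.1 ft.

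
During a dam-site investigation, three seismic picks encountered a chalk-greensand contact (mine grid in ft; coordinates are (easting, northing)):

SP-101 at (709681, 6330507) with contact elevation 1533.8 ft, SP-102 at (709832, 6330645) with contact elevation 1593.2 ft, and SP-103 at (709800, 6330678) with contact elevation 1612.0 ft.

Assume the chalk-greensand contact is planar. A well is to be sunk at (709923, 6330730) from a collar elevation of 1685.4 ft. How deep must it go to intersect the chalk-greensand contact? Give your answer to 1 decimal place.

Two edge vectors: SP-101→SP-102 = (151, 138, 59.4), SP-101→SP-103 = (119, 171, 78.2).
Normal n = (SP-101→SP-102) × (SP-101→SP-103) = (634.2, -4739.6, 9399).
So ∂z/∂E = −n_x/n_z = −0.067475263 and ∂z/∂N = −n_y/n_z = 0.504266411.
Intercept c from SP-101: 1533.8 + 47885.91 − 3192262.05 = −3142842.33.
At (709923, 6330730): z_contact = −47902.24 + 3192374.50 − 3142842.33 = 1629.92 ft.
Depth below ground = 1685.4 − 1629.92 = 55.5 ft.

55.5 ft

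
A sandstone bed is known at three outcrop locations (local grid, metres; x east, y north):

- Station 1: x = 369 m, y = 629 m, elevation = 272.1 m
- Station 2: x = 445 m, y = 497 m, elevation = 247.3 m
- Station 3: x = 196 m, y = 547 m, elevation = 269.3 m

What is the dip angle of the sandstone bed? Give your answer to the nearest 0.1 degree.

9.4°

Two edge vectors: Station 1→Station 2 = (76, -132, -24.8), Station 1→Station 3 = (-173, -82, -2.8).
Normal n = (Station 1→Station 2) × (Station 1→Station 3) = (-1664, 4503.2, -29068).
So ∂z/∂x = −n_x/n_z = −0.05725 and ∂z/∂y = −n_y/n_z = 0.15492.
Gradient magnitude |∇z| = √(a² + b²) = √(0.00328 + 0.02400) = 0.16516.
True dip = arctan(0.16516) = 9.4°, dipping toward SSE (azimuth ≈ 160°).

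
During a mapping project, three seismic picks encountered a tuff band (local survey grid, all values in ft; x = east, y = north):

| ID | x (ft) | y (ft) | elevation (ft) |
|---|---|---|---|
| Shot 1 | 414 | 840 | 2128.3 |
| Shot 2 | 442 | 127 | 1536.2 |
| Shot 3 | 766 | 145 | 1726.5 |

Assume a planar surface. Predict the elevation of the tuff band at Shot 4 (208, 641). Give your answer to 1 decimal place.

1847.6 ft

Two edge vectors: Shot 1→Shot 2 = (28, -713, -592.1), Shot 1→Shot 3 = (352, -695, -401.8).
Normal n = (Shot 1→Shot 2) × (Shot 1→Shot 3) = (-125026.1, -197168.8, 231516).
So ∂z/∂x = −n_x/n_z = 0.54003 and ∂z/∂y = −n_y/n_z = 0.85164.
Intercept c from Shot 1: 2128.3 − 223.57 − 715.38 = 1189.35.
At (208, 641): z = 112.3 + 545.9 + 1189.35 = 1847.6 ft.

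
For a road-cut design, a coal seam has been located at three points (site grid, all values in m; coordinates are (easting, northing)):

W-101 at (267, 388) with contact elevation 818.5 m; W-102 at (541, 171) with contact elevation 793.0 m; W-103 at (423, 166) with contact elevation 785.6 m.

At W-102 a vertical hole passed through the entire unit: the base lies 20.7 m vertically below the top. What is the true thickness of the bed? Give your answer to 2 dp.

Let the plane be z = a·E + b·N + c.
W-102−W-101: 274a − 217b = −25.5;  W-103−W-101: 156a − 222b = −32.9.
Solving gives a = 0.05480, b = 0.18671.
|∇z| = √(a²+b²) = 0.19458, so dip δ = arctan(0.19458) = 11.01°.
True thickness = vertical thickness × cos δ = 20.7 × cos 11.01° = 20.32 m.

20.32 m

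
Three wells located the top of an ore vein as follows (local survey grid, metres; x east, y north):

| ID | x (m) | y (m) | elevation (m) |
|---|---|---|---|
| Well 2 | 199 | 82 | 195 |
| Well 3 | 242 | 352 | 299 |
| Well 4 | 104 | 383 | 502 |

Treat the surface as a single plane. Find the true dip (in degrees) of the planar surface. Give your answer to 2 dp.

Two edge vectors: Well 2→Well 3 = (43, 270, 104), Well 2→Well 4 = (-95, 301, 307).
Normal n = (Well 2→Well 3) × (Well 2→Well 4) = (51586, -23081, 38593).
So ∂z/∂x = −n_x/n_z = −1.33667 and ∂z/∂y = −n_y/n_z = 0.59806.
Gradient magnitude |∇z| = √(a² + b²) = √(1.78668 + 0.35768) = 1.46436.
True dip = arctan(1.46436) = 55.67°, dipping toward ESE (azimuth ≈ 114°).

55.67°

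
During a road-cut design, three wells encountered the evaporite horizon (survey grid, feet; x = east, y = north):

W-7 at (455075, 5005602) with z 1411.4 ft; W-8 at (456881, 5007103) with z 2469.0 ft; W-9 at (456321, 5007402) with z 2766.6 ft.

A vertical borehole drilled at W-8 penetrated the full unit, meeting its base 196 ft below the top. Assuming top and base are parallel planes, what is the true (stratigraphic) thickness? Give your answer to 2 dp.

151.28 ft

Let the plane be z = a·x + b·y + c.
W-8−W-7: 1806a + 1501b = 1057.6;  W-9−W-7: 1246a + 1800b = 1355.2.
Solving gives a = −0.09451, b = 0.81831.
|∇z| = √(a²+b²) = 0.82375, so dip δ = arctan(0.82375) = 39.48°.
True thickness = vertical thickness × cos δ = 196 × cos 39.48° = 151.28 ft.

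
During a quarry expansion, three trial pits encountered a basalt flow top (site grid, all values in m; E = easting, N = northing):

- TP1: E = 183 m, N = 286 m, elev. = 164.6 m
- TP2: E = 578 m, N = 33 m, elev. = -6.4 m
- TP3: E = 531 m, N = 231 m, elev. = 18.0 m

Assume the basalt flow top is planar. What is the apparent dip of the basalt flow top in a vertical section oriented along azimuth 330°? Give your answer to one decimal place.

12.9°

Two edge vectors: TP1→TP2 = (395, -253, -171), TP1→TP3 = (348, -55, -146.6).
Normal n = (TP1→TP2) × (TP1→TP3) = (27684.8, -1601, 66319).
So ∂z/∂E = −n_x/n_z = −0.41745 and ∂z/∂N = −n_y/n_z = 0.02414.
Unit vector along 330° is (sin 330°, cos 330°) = (-0.5000, 0.8660).
Slope in that direction = a·(-0.5000) + b·(0.8660) = 0.22963.
Apparent dip = arctan|0.22963| = 12.9° (true dip is 22.7°, so apparent ≤ true as expected).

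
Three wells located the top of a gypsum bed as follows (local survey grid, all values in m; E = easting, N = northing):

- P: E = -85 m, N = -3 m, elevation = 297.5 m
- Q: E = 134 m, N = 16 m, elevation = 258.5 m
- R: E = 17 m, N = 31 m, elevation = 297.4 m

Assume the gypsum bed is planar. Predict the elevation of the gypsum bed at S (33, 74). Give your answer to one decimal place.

Two edge vectors: P→Q = (219, 19, -39), P→R = (102, 34, -0.1).
Normal n = (P→Q) × (P→R) = (1324.1, -3956.1, 5508).
So ∂z/∂E = −n_x/n_z = −0.24040 and ∂z/∂N = −n_y/n_z = 0.71825.
Intercept c from P: 297.5 − 20.43 + 2.15 = 279.22.
At (33, 74): z = −7.9 + 53.2 + 279.22 = 324.4 m.

324.4 m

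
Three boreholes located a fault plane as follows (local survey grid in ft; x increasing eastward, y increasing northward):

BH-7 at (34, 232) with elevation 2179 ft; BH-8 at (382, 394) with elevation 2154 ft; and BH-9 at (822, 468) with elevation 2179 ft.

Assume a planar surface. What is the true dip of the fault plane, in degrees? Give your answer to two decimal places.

24.31°

Let the plane be z = a·x + b·y + c.
BH-8−BH-7: 348a + 162b = −25;  BH-9−BH-7: 788a + 236b = 0.
Solving gives a = 0.12959, b = −0.43270.
Gradient magnitude |∇z| = √(a² + b²) = √(0.01679 + 0.18723) = 0.45169.
True dip = arctan(0.45169) = 24.31°, dipping toward NNW (azimuth ≈ 343°).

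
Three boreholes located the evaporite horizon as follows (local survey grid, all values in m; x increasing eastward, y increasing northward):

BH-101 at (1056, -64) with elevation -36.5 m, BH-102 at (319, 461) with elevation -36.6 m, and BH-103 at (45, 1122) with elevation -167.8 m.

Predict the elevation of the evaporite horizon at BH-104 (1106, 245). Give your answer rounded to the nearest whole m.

Two edge vectors: BH-101→BH-102 = (-737, 525, -0.1), BH-101→BH-103 = (-1011, 1186, -131.3).
Normal n = (BH-101→BH-102) × (BH-101→BH-103) = (-68813.9, -96667, -343307).
So ∂z/∂x = −n_x/n_z = −0.20044 and ∂z/∂y = −n_y/n_z = −0.28158.
Intercept c from BH-101: -36.5 + 211.67 − 18.02 = 157.15.
At (1106, 245): z = −221.7 − 69.0 + 157.15 = -133.5 m.

-134 m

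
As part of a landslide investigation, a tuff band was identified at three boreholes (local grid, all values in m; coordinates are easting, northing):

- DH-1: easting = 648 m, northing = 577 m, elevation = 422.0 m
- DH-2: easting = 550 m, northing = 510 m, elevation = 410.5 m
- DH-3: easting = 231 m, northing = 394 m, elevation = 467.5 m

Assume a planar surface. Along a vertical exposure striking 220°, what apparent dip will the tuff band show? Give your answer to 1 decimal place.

20.7°

Let the plane be z = a·easting + b·northing + c.
DH-2−DH-1: −98a − 67b = −11.5;  DH-3−DH-1: −417a − 183b = 45.5.
Solving gives a = −0.51504, b = 0.92499.
Unit vector along 220° is (sin 220°, cos 220°) = (-0.6428, -0.7660).
Slope in that direction = a·(-0.6428) + b·(-0.7660) = −0.37752.
Apparent dip = arctan|0.37752| = 20.7° (true dip is 46.6°, so apparent ≤ true as expected).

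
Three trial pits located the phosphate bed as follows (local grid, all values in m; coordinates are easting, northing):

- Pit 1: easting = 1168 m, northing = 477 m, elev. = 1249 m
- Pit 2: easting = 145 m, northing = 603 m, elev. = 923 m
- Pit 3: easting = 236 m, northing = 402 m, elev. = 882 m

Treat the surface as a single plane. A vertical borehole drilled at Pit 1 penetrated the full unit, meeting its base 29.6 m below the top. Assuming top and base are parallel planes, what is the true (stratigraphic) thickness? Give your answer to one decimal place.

26.3 m

Two edge vectors: Pit 1→Pit 2 = (-1023, 126, -326), Pit 1→Pit 3 = (-932, -75, -367).
Normal n = (Pit 1→Pit 2) × (Pit 1→Pit 3) = (-70692, -71609, 194157).
So ∂z/∂easting = −n_x/n_z = 0.36410 and ∂z/∂northing = −n_y/n_z = 0.36882.
|∇z| = √(a²+b²) = 0.51826, so dip δ = arctan(0.51826) = 27.40°.
True thickness = vertical thickness × cos δ = 29.6 × cos 27.40° = 26.3 m.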